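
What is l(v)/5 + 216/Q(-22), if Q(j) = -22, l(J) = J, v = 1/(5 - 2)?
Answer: -1609/165 ≈ -9.7515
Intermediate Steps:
v = ⅓ (v = 1/3 = ⅓ ≈ 0.33333)
l(v)/5 + 216/Q(-22) = (⅓)/5 + 216/(-22) = (⅓)*(⅕) + 216*(-1/22) = 1/15 - 108/11 = -1609/165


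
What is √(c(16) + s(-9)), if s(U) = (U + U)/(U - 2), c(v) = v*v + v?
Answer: √33110/11 ≈ 16.542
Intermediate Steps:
c(v) = v + v² (c(v) = v² + v = v + v²)
s(U) = 2*U/(-2 + U) (s(U) = (2*U)/(-2 + U) = 2*U/(-2 + U))
√(c(16) + s(-9)) = √(16*(1 + 16) + 2*(-9)/(-2 - 9)) = √(16*17 + 2*(-9)/(-11)) = √(272 + 2*(-9)*(-1/11)) = √(272 + 18/11) = √(3010/11) = √33110/11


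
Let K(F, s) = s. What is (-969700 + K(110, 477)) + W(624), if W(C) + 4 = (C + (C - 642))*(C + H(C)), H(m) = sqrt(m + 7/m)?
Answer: -591083 + 2929*sqrt(18057)/26 ≈ -5.7595e+5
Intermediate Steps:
W(C) = -4 + (-642 + 2*C)*(C + sqrt(C + 7/C)) (W(C) = -4 + (C + (C - 642))*(C + sqrt(C + 7/C)) = -4 + (C + (-642 + C))*(C + sqrt(C + 7/C)) = -4 + (-642 + 2*C)*(C + sqrt(C + 7/C)))
(-969700 + K(110, 477)) + W(624) = (-969700 + 477) + (-4 - 642*624 - 642*sqrt(624 + 7/624) + 2*624**2 + 2*624*sqrt(624 + 7/624)) = -969223 + (-4 - 400608 - 642*sqrt(624 + 7*(1/624)) + 2*389376 + 2*624*sqrt(624 + 7*(1/624))) = -969223 + (-4 - 400608 - 642*sqrt(624 + 7/624) + 778752 + 2*624*sqrt(624 + 7/624)) = -969223 + (-4 - 400608 - 3103*sqrt(18057)/26 + 778752 + 2*624*sqrt(389383/624)) = -969223 + (-4 - 400608 - 3103*sqrt(18057)/26 + 778752 + 2*624*(29*sqrt(18057)/156)) = -969223 + (-4 - 400608 - 3103*sqrt(18057)/26 + 778752 + 232*sqrt(18057)) = -969223 + (378140 + 2929*sqrt(18057)/26) = -591083 + 2929*sqrt(18057)/26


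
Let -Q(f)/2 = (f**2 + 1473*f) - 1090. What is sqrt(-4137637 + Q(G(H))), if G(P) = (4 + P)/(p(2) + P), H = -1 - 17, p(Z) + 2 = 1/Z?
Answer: I*sqrt(6293248697)/39 ≈ 2034.1*I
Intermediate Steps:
p(Z) = -2 + 1/Z
H = -18
G(P) = (4 + P)/(-3/2 + P) (G(P) = (4 + P)/((-2 + 1/2) + P) = (4 + P)/(-3/2 + P))
Q(f) = 2180 - 2946*f - 2*f**2 (Q(f) = -2*((f**2 + 1473*f) - 1090) = -2*(-1090 + f**2 + 1473*f) = 2180 - 2946*f - 2*f**2)
sqrt(-4137637 + Q(G(H))) = sqrt(-4137637 + (2180 - 5892*(4 - 18)/(-3 + 2*(-18)) - 2*4*(4 - 18)**2/(-3 + 2*(-18))**2)) = sqrt(-4137637 + (2180 - 5892*(-14)/(-3 - 36) - 2*784/(-3 - 36)**2)) = sqrt(-4137637 + (2180 - 5892*(-14)/(-39) - 2*(2*(-14)/(-39))**2)) = sqrt(-4137637 + (2180 - 5892*(-1)*(-14)/39 - 2*(2*(-1/39)*(-14))**2)) = sqrt(-4137637 + (2180 - 2946*28/39 - 2*(28/39)**2)) = sqrt(-4137637 + (2180 - 27496/13 - 2*784/1521)) = sqrt(-4137637 + (2180 - 27496/13 - 1568/1521)) = sqrt(-4137637 + 97180/1521) = sqrt(-6293248697/1521) = I*sqrt(6293248697)/39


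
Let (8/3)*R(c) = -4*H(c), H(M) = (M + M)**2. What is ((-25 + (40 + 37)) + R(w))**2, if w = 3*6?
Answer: 3579664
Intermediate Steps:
w = 18
H(M) = 4*M**2 (H(M) = (2*M)**2 = 4*M**2)
R(c) = -6*c**2 (R(c) = 3*(-16*c**2)/8 = -6*c**2)
((-25 + (40 + 37)) + R(w))**2 = ((-25 + (40 + 37)) - 6*18**2)**2 = ((-25 + 77) - 6*324)**2 = (52 - 1944)**2 = (-1892)**2 = 3579664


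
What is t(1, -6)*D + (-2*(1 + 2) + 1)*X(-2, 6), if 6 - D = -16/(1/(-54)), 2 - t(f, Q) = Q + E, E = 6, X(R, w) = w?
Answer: -1746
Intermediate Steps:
t(f, Q) = -4 - Q (t(f, Q) = 2 - (Q + 6) = 2 - (6 + Q) = 2 + (-6 - Q) = -4 - Q)
D = -858 (D = 6 - (-16)/(1/(-54)) = 6 - (-16)/(-1/54) = 6 - (-16)*(-54) = 6 - 1*864 = 6 - 864 = -858)
t(1, -6)*D + (-2*(1 + 2) + 1)*X(-2, 6) = (-4 - 1*(-6))*(-858) + (-2*(1 + 2) + 1)*6 = (-4 + 6)*(-858) + (-2*3 + 1)*6 = 2*(-858) + (-6 + 1)*6 = -1716 - 5*6 = -1716 - 30 = -1746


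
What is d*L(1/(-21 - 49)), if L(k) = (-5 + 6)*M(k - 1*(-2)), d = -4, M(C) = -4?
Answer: 16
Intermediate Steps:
L(k) = -4 (L(k) = (-5 + 6)*(-4) = 1*(-4) = -4)
d*L(1/(-21 - 49)) = -4*(-4) = 16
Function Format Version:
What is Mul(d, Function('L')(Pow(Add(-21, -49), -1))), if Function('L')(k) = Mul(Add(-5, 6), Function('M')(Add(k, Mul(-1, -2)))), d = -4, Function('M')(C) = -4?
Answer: 16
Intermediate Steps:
Function('L')(k) = -4 (Function('L')(k) = Mul(Add(-5, 6), -4) = Mul(1, -4) = -4)
Mul(d, Function('L')(Pow(Add(-21, -49), -1))) = Mul(-4, -4) = 16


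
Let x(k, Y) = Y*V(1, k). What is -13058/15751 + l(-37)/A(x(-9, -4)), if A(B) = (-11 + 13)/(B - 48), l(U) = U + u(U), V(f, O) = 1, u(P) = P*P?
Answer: -545501690/15751 ≈ -34633.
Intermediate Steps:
u(P) = P²
l(U) = U + U²
x(k, Y) = Y (x(k, Y) = Y*1 = Y)
A(B) = 2/(-48 + B)
-13058/15751 + l(-37)/A(x(-9, -4)) = -13058/15751 + (-37*(1 - 37))/((2/(-48 - 4))) = -13058*1/15751 + (-37*(-36))/((2/(-52))) = -13058/15751 + 1332/((2*(-1/52))) = -13058/15751 + 1332/(-1/26) = -13058/15751 + 1332*(-26) = -13058/15751 - 34632 = -545501690/15751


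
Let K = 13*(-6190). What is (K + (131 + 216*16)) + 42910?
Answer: -33973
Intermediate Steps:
K = -80470
(K + (131 + 216*16)) + 42910 = (-80470 + (131 + 216*16)) + 42910 = (-80470 + (131 + 3456)) + 42910 = (-80470 + 3587) + 42910 = -76883 + 42910 = -33973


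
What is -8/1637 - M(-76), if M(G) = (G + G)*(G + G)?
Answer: -37821256/1637 ≈ -23104.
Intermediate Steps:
M(G) = 4*G² (M(G) = (2*G)*(2*G) = 4*G²)
-8/1637 - M(-76) = -8/1637 - 4*(-76)² = -8*1/1637 - 4*5776 = -8/1637 - 1*23104 = -8/1637 - 23104 = -37821256/1637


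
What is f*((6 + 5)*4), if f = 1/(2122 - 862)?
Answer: 11/315 ≈ 0.034921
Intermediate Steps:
f = 1/1260 ≈ 0.00079365
f*((6 + 5)*4) = ((6 + 5)*4)/1260 = (11*4)/1260 = (1/1260)*44 = 11/315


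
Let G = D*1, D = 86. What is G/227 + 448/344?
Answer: 16410/9761 ≈ 1.6812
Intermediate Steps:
G = 86 (G = 86*1 = 86)
G/227 + 448/344 = 86/227 + 448/344 = 86*(1/227) + 448*(1/344) = 86/227 + 56/43 = 16410/9761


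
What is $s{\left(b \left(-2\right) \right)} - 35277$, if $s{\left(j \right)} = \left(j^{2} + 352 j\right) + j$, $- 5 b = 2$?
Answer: $- \frac{874849}{25} \approx -34994.0$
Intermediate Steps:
$b = - \frac{2}{5}$ ($b = \left(- \frac{1}{5}\right) 2 = - \frac{2}{5} \approx -0.4$)
$s{\left(j \right)} = j^{2} + 353 j$
$s{\left(b \left(-2\right) \right)} - 35277 = \left(- \frac{2}{5}\right) \left(-2\right) \left(353 - - \frac{4}{5}\right) - 35277 = \frac{4 \left(353 + \frac{4}{5}\right)}{5} - 35277 = \frac{4}{5} \cdot \frac{1769}{5} - 35277 = \frac{7076}{25} - 35277 = - \frac{874849}{25}$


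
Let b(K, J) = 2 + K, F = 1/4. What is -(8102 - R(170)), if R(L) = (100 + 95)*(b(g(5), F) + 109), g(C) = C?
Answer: 14518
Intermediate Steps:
F = ¼ ≈ 0.25000
R(L) = 22620 (R(L) = (100 + 95)*((2 + 5) + 109) = 195*(7 + 109) = 195*116 = 22620)
-(8102 - R(170)) = -(8102 - 1*22620) = -(8102 - 22620) = -1*(-14518) = 14518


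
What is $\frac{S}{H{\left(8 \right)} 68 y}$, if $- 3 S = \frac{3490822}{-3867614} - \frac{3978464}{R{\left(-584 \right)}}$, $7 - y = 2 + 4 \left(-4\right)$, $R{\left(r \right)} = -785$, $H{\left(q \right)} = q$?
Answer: $- \frac{7692211384813}{52026215300640} \approx -0.14785$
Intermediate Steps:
$y = 21$ ($y = 7 - \left(2 + 4 \left(-4\right)\right) = 7 - \left(2 - 16\right) = 7 - -14 = 7 + 14 = 21$)
$S = - \frac{7692211384813}{4554115485}$ ($S = - \frac{\frac{3490822}{-3867614} - \frac{3978464}{-785}}{3} = - \frac{3490822 \left(- \frac{1}{3867614}\right) - - \frac{3978464}{785}}{3} = - \frac{- \frac{1745411}{1933807} + \frac{3978464}{785}}{3} = \left(- \frac{1}{3}\right) \frac{7692211384813}{1518038495} = - \frac{7692211384813}{4554115485} \approx -1689.1$)
$\frac{S}{H{\left(8 \right)} 68 y} = - \frac{7692211384813}{4554115485 \cdot 8 \cdot 68 \cdot 21} = - \frac{7692211384813}{4554115485 \cdot 544 \cdot 21} = - \frac{7692211384813}{4554115485 \cdot 11424} = \left(- \frac{7692211384813}{4554115485}\right) \frac{1}{11424} = - \frac{7692211384813}{52026215300640}$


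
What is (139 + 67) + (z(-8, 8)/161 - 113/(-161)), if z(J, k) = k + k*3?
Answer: 33311/161 ≈ 206.90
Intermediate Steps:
z(J, k) = 4*k (z(J, k) = k + 3*k = 4*k)
(139 + 67) + (z(-8, 8)/161 - 113/(-161)) = (139 + 67) + ((4*8)/161 - 113/(-161)) = 206 + (32*(1/161) - 113*(-1/161)) = 206 + (32/161 + 113/161) = 206 + 145/161 = 33311/161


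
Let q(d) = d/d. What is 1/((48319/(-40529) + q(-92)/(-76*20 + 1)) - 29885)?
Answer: -61563551/1839900158725 ≈ -3.3460e-5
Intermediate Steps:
q(d) = 1
1/((48319/(-40529) + q(-92)/(-76*20 + 1)) - 29885) = 1/((48319/(-40529) + 1/(-76*20 + 1)) - 29885) = 1/((48319*(-1/40529) + 1/(-1520 + 1)) - 29885) = 1/((-48319/40529 + 1/(-1519)) - 29885) = 1/((-48319/40529 + 1*(-1/1519)) - 29885) = 1/((-48319/40529 - 1/1519) - 29885) = 1/(-73437090/61563551 - 29885) = 1/(-1839900158725/61563551) = -61563551/1839900158725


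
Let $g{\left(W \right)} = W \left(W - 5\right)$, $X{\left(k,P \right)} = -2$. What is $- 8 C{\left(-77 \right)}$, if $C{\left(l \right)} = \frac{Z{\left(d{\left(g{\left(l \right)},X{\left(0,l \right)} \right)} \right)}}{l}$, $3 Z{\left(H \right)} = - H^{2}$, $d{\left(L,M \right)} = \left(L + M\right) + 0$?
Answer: $- \frac{106243584}{77} \approx -1.3798 \cdot 10^{6}$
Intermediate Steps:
$g{\left(W \right)} = W \left(-5 + W\right)$
$d{\left(L,M \right)} = L + M$
$Z{\left(H \right)} = - \frac{H^{2}}{3}$ ($Z{\left(H \right)} = \frac{\left(-1\right) H^{2}}{3} = - \frac{H^{2}}{3}$)
$C{\left(l \right)} = - \frac{\left(-2 + l \left(-5 + l\right)\right)^{2}}{3 l}$ ($C{\left(l \right)} = \frac{\left(- \frac{1}{3}\right) \left(l \left(-5 + l\right) - 2\right)^{2}}{l} = \frac{\left(- \frac{1}{3}\right) \left(-2 + l \left(-5 + l\right)\right)^{2}}{l} = - \frac{\left(-2 + l \left(-5 + l\right)\right)^{2}}{3 l}$)
$- 8 C{\left(-77 \right)} = - 8 \left(- \frac{\left(-2 - 77 \left(-5 - 77\right)\right)^{2}}{3 \left(-77\right)}\right) = - 8 \left(\left(- \frac{1}{3}\right) \left(- \frac{1}{77}\right) \left(-2 - -6314\right)^{2}\right) = - 8 \left(\left(- \frac{1}{3}\right) \left(- \frac{1}{77}\right) \left(-2 + 6314\right)^{2}\right) = - 8 \left(\left(- \frac{1}{3}\right) \left(- \frac{1}{77}\right) 6312^{2}\right) = - 8 \left(\left(- \frac{1}{3}\right) \left(- \frac{1}{77}\right) 39841344\right) = \left(-8\right) \frac{13280448}{77} = - \frac{106243584}{77}$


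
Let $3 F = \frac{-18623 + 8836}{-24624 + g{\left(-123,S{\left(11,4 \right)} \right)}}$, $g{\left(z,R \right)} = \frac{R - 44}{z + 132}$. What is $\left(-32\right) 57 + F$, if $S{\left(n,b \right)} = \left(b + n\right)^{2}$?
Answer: $- \frac{403868079}{221435} \approx -1823.9$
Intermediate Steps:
$g{\left(z,R \right)} = \frac{-44 + R}{132 + z}$
$F = \frac{29361}{221435}$ ($F = \frac{\left(-18623 + 8836\right) \frac{1}{-24624 + \frac{-44 + \left(4 + 11\right)^{2}}{132 - 123}}}{3} = \frac{\left(-9787\right) \frac{1}{-24624 + \frac{-44 + 15^{2}}{9}}}{3} = \frac{\left(-9787\right) \frac{1}{-24624 + \frac{-44 + 225}{9}}}{3} = \frac{\left(-9787\right) \frac{1}{-24624 + \frac{1}{9} \cdot 181}}{3} = \frac{\left(-9787\right) \frac{1}{-24624 + \frac{181}{9}}}{3} = \frac{\left(-9787\right) \frac{1}{- \frac{221435}{9}}}{3} = \frac{\left(-9787\right) \left(- \frac{9}{221435}\right)}{3} = \frac{1}{3} \cdot \frac{88083}{221435} = \frac{29361}{221435} \approx 0.13259$)
$\left(-32\right) 57 + F = \left(-32\right) 57 + \frac{29361}{221435} = -1824 + \frac{29361}{221435} = - \frac{403868079}{221435}$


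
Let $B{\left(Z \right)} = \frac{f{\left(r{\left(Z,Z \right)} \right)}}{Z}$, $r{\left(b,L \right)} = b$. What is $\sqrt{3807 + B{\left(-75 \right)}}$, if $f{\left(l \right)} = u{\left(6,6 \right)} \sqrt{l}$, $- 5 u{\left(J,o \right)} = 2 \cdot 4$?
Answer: $\frac{\sqrt{856575 + 24 i \sqrt{3}}}{15} \approx 61.701 + 0.0014972 i$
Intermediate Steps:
$u{\left(J,o \right)} = - \frac{8}{5}$ ($u{\left(J,o \right)} = - \frac{2 \cdot 4}{5} = \left(- \frac{1}{5}\right) 8 = - \frac{8}{5}$)
$f{\left(l \right)} = - \frac{8 \sqrt{l}}{5}$
$B{\left(Z \right)} = - \frac{8}{5 \sqrt{Z}}$ ($B{\left(Z \right)} = \frac{\left(- \frac{8}{5}\right) \sqrt{Z}}{Z} = - \frac{8}{5 \sqrt{Z}}$)
$\sqrt{3807 + B{\left(-75 \right)}} = \sqrt{3807 - \frac{8}{5 \cdot 5 i \sqrt{3}}} = \sqrt{3807 - \frac{8 \left(- \frac{i \sqrt{3}}{15}\right)}{5}} = \sqrt{3807 + \frac{8 i \sqrt{3}}{75}}$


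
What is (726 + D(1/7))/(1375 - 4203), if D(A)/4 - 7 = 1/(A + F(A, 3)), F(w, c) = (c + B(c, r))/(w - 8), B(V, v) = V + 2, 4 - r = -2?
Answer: -126279/476518 ≈ -0.26500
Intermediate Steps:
r = 6 (r = 4 - 1*(-2) = 4 + 2 = 6)
B(V, v) = 2 + V
F(w, c) = (2 + 2*c)/(-8 + w) (F(w, c) = (c + (2 + c))/(w - 8) = (2 + 2*c)/(-8 + w))
D(A) = 28 + 4/(A + 8/(-8 + A)) (D(A) = 28 + 4/(A + 2*(1 + 3)/(-8 + A)) = 28 + 4/(A + 2*4/(-8 + A)) = 28 + 4/(A + 8/(-8 + A)))
(726 + D(1/7))/(1375 - 4203) = (726 + 4*(56 + (1 + 7/7)*(-8 + 1/7))/(8 + (-8 + 1/7)/7))/(1375 - 4203) = (726 + 4*(56 + (1 + 7*(⅐))*(-8 + ⅐))/(8 + (-8 + ⅐)/7))/(-2828) = (726 + 4*(56 + (1 + 1)*(-55/7))/(8 + (⅐)*(-55/7)))*(-1/2828) = (726 + 4*(56 + 2*(-55/7))/(8 - 55/49))*(-1/2828) = (726 + 4*(56 - 110/7)/(337/49))*(-1/2828) = (726 + 4*(49/337)*(282/7))*(-1/2828) = (726 + 7896/337)*(-1/2828) = (252558/337)*(-1/2828) = -126279/476518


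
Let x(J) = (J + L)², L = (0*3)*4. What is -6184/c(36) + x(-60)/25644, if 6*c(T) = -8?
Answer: 9911706/2137 ≈ 4638.1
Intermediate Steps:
L = 0 (L = 0*4 = 0)
c(T) = -4/3 (c(T) = (⅙)*(-8) = -4/3)
x(J) = J² (x(J) = (J + 0)² = J²)
-6184/c(36) + x(-60)/25644 = -6184/(-4/3) + (-60)²/25644 = -6184*(-¾) + 3600*(1/25644) = 4638 + 300/2137 = 9911706/2137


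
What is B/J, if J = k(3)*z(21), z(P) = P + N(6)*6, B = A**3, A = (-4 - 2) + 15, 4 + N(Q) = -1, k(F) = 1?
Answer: -81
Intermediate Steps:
N(Q) = -5 (N(Q) = -4 - 1 = -5)
A = 9 (A = -6 + 15 = 9)
B = 729 (B = 9**3 = 729)
z(P) = -30 + P (z(P) = P - 5*6 = P - 30 = -30 + P)
J = -9 (J = 1*(-30 + 21) = 1*(-9) = -9)
B/J = 729/(-9) = 729*(-1/9) = -81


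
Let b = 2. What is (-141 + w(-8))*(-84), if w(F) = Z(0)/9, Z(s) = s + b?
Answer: 35476/3 ≈ 11825.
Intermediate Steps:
Z(s) = 2 + s (Z(s) = s + 2 = 2 + s)
w(F) = 2/9 (w(F) = (2 + 0)/9 = 2*(⅑) = 2/9)
(-141 + w(-8))*(-84) = (-141 + 2/9)*(-84) = -1267/9*(-84) = 35476/3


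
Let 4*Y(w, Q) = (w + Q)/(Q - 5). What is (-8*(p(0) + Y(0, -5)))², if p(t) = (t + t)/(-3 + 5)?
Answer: 1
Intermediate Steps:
Y(w, Q) = (Q + w)/(4*(-5 + Q)) (Y(w, Q) = ((w + Q)/(Q - 5))/4 = ((Q + w)/(-5 + Q))/4 = (Q + w)/(4*(-5 + Q)))
p(t) = t (p(t) = (2*t)/2 = (2*t)*(½) = t)
(-8*(p(0) + Y(0, -5)))² = (-8*(0 + (-5 + 0)/(4*(-5 - 5))))² = (-8*(0 + (¼)*(-5)/(-10)))² = (-8*(0 + (¼)*(-⅒)*(-5)))² = (-8*(0 + ⅛))² = (-8*⅛)² = (-1)² = 1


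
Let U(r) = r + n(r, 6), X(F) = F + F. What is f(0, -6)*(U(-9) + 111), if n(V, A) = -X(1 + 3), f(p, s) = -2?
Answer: -188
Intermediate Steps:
X(F) = 2*F
n(V, A) = -8 (n(V, A) = -2*(1 + 3) = -2*4 = -1*8 = -8)
U(r) = -8 + r (U(r) = r - 8 = -8 + r)
f(0, -6)*(U(-9) + 111) = -2*((-8 - 9) + 111) = -2*(-17 + 111) = -2*94 = -188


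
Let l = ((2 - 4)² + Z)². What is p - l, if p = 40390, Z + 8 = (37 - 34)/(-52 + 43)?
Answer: 363341/9 ≈ 40371.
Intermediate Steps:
Z = -25/3 (Z = -8 + (37 - 34)/(-52 + 43) = -8 + 3/(-9) = -8 + 3*(-⅑) = -8 - ⅓ = -25/3 ≈ -8.3333)
l = 169/9 (l = ((2 - 4)² - 25/3)² = ((-2)² - 25/3)² = (4 - 25/3)² = (-13/3)² = 169/9 ≈ 18.778)
p - l = 40390 - 1*169/9 = 40390 - 169/9 = 363341/9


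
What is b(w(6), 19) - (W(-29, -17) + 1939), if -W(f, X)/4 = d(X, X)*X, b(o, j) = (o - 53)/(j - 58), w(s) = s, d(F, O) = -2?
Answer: -70270/39 ≈ -1801.8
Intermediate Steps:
b(o, j) = (-53 + o)/(-58 + j)
W(f, X) = 8*X (W(f, X) = -(-8)*X = 8*X)
b(w(6), 19) - (W(-29, -17) + 1939) = (-53 + 6)/(-58 + 19) - (8*(-17) + 1939) = -47/(-39) - (-136 + 1939) = -1/39*(-47) - 1*1803 = 47/39 - 1803 = -70270/39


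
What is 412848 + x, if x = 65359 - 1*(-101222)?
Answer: 579429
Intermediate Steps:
x = 166581 (x = 65359 + 101222 = 166581)
412848 + x = 412848 + 166581 = 579429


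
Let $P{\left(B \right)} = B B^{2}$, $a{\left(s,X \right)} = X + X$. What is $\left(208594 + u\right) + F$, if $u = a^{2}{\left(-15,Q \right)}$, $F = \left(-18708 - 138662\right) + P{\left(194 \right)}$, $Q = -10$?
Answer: $7353008$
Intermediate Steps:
$a{\left(s,X \right)} = 2 X$
$P{\left(B \right)} = B^{3}$
$F = 7144014$ ($F = \left(-18708 - 138662\right) + 194^{3} = -157370 + 7301384 = 7144014$)
$u = 400$ ($u = \left(2 \left(-10\right)\right)^{2} = \left(-20\right)^{2} = 400$)
$\left(208594 + u\right) + F = \left(208594 + 400\right) + 7144014 = 208994 + 7144014 = 7353008$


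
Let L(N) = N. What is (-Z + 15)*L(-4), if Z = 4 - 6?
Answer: -68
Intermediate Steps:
Z = -2
(-Z + 15)*L(-4) = (-1*(-2) + 15)*(-4) = (2 + 15)*(-4) = 17*(-4) = -68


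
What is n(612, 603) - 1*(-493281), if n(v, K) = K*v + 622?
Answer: 862939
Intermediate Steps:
n(v, K) = 622 + K*v
n(612, 603) - 1*(-493281) = (622 + 603*612) - 1*(-493281) = (622 + 369036) + 493281 = 369658 + 493281 = 862939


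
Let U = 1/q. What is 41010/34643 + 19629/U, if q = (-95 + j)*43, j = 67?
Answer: -818728925178/34643 ≈ -2.3633e+7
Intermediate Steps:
q = -1204 (q = (-95 + 67)*43 = -28*43 = -1204)
U = -1/1204 (U = 1/(-1204) = -1/1204 ≈ -0.00083056)
41010/34643 + 19629/U = 41010/34643 + 19629/(-1/1204) = 41010*(1/34643) + 19629*(-1204) = 41010/34643 - 23633316 = -818728925178/34643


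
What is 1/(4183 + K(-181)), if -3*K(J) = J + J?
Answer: 3/12911 ≈ 0.00023236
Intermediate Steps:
K(J) = -2*J/3 (K(J) = -(J + J)/3 = -2*J/3)
1/(4183 + K(-181)) = 1/(4183 - 2/3*(-181)) = 1/(4183 + 362/3) = 1/(12911/3) = 3/12911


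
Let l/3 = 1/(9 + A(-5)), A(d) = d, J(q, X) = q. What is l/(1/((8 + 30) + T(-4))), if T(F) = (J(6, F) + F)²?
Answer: 63/2 ≈ 31.500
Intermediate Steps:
T(F) = (6 + F)²
l = ¾ (l = 3/(9 - 5) = 3/4 = 3*(¼) = ¾ ≈ 0.75000)
l/(1/((8 + 30) + T(-4))) = 3/(4*(1/((8 + 30) + (6 - 4)²))) = 3/(4*(1/(38 + 2²))) = 3/(4*(1/(38 + 4))) = 3/(4*(1/42)) = (¾)*42 = 63/2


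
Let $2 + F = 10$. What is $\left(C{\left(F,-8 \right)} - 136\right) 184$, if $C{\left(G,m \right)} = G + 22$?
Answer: $-19504$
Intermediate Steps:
$F = 8$ ($F = -2 + 10 = 8$)
$C{\left(G,m \right)} = 22 + G$
$\left(C{\left(F,-8 \right)} - 136\right) 184 = \left(\left(22 + 8\right) - 136\right) 184 = \left(30 - 136\right) 184 = \left(-106\right) 184 = -19504$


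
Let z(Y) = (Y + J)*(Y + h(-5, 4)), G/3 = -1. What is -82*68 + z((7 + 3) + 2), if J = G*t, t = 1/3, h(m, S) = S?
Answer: -5400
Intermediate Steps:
G = -3 (G = 3*(-1) = -3)
t = ⅓ ≈ 0.33333
J = -1 (J = -3*⅓ = -1)
z(Y) = (-1 + Y)*(4 + Y) (z(Y) = (Y - 1)*(Y + 4) = (-1 + Y)*(4 + Y))
-82*68 + z((7 + 3) + 2) = -82*68 + (-4 + ((7 + 3) + 2)² + 3*((7 + 3) + 2)) = -5576 + (-4 + (10 + 2)² + 3*(10 + 2)) = -5576 + (-4 + 12² + 3*12) = -5576 + (-4 + 144 + 36) = -5576 + 176 = -5400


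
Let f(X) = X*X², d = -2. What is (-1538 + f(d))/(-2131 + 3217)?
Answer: -773/543 ≈ -1.4236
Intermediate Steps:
f(X) = X³
(-1538 + f(d))/(-2131 + 3217) = (-1538 + (-2)³)/(-2131 + 3217) = (-1538 - 8)/1086 = -1546*1/1086 = -773/543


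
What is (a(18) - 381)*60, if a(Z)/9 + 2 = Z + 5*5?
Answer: -720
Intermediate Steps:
a(Z) = 207 + 9*Z (a(Z) = -18 + 9*(Z + 5*5) = -18 + 9*(Z + 25) = -18 + 9*(25 + Z) = -18 + (225 + 9*Z) = 207 + 9*Z)
(a(18) - 381)*60 = ((207 + 9*18) - 381)*60 = ((207 + 162) - 381)*60 = (369 - 381)*60 = -12*60 = -720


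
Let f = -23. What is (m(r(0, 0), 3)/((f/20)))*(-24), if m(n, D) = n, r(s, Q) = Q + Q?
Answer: 0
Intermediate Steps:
r(s, Q) = 2*Q
(m(r(0, 0), 3)/((f/20)))*(-24) = ((2*0)/((-23/20)))*(-24) = (0/((-23*1/20)))*(-24) = (0/(-23/20))*(-24) = (0*(-20/23))*(-24) = 0*(-24) = 0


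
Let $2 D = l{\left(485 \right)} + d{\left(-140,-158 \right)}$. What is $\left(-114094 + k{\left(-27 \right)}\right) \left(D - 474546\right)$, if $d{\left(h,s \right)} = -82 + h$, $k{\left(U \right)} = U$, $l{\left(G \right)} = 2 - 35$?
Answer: $\frac{108340428987}{2} \approx 5.417 \cdot 10^{10}$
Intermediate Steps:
$l{\left(G \right)} = -33$ ($l{\left(G \right)} = 2 - 35 = -33$)
$D = - \frac{255}{2}$ ($D = \frac{-33 - 222}{2} = \frac{1}{2} \left(-255\right) = - \frac{255}{2} \approx -127.5$)
$\left(-114094 + k{\left(-27 \right)}\right) \left(D - 474546\right) = \left(-114094 - 27\right) \left(- \frac{255}{2} - 474546\right) = \left(-114121\right) \left(- \frac{949347}{2}\right) = \frac{108340428987}{2}$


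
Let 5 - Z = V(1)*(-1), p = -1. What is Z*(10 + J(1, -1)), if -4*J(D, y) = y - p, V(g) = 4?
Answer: 90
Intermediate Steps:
J(D, y) = -1/4 - y/4 (J(D, y) = -(y - 1*(-1))/4 = -(y + 1)/4 = -(1 + y)/4 = -1/4 - y/4)
Z = 9 (Z = 5 - 4*(-1) = 5 - 1*(-4) = 5 + 4 = 9)
Z*(10 + J(1, -1)) = 9*(10 + (-1/4 - 1/4*(-1))) = 9*(10 + (-1/4 + 1/4)) = 9*(10 + 0) = 9*10 = 90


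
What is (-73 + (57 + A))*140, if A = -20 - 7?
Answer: -6020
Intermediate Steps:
A = -27
(-73 + (57 + A))*140 = (-73 + (57 - 27))*140 = (-73 + 30)*140 = -43*140 = -6020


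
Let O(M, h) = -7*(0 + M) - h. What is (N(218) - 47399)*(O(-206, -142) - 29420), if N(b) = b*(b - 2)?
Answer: 8656996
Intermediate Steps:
O(M, h) = -h - 7*M (O(M, h) = -7*M - h = -h - 7*M)
N(b) = b*(-2 + b)
(N(218) - 47399)*(O(-206, -142) - 29420) = (218*(-2 + 218) - 47399)*((-1*(-142) - 7*(-206)) - 29420) = (218*216 - 47399)*((142 + 1442) - 29420) = (47088 - 47399)*(1584 - 29420) = -311*(-27836) = 8656996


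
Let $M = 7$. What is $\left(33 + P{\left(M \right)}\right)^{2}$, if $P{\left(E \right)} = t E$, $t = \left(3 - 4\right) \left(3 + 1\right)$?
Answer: $25$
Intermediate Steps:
$t = -4$ ($t = \left(-1\right) 4 = -4$)
$P{\left(E \right)} = - 4 E$
$\left(33 + P{\left(M \right)}\right)^{2} = \left(33 - 28\right)^{2} = 5^{2} = 25$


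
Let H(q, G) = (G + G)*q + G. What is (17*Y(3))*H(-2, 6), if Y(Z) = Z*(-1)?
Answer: 918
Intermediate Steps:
Y(Z) = -Z
H(q, G) = G + 2*G*q (H(q, G) = (2*G)*q + G = 2*G*q + G = G + 2*G*q)
(17*Y(3))*H(-2, 6) = (17*(-1*3))*(6*(1 + 2*(-2))) = (17*(-3))*(6*(1 - 4)) = -306*(-3) = -51*(-18) = 918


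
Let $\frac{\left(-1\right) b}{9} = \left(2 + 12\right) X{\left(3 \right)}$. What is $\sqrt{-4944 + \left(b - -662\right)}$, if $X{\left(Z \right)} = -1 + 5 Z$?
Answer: $i \sqrt{6046} \approx 77.756 i$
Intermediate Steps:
$b = -1764$ ($b = - 9 \left(2 + 12\right) \left(-1 + 5 \cdot 3\right) = - 9 \cdot 14 \left(-1 + 15\right) = - 9 \cdot 14 \cdot 14 = \left(-9\right) 196 = -1764$)
$\sqrt{-4944 + \left(b - -662\right)} = \sqrt{-4944 - 1102} = \sqrt{-6046} = i \sqrt{6046}$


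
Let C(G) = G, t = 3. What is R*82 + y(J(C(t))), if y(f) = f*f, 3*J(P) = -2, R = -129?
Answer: -95198/9 ≈ -10578.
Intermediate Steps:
J(P) = -⅔ (J(P) = (⅓)*(-2) = -⅔)
y(f) = f²
R*82 + y(J(C(t))) = -129*82 + (-⅔)² = -10578 + 4/9 = -95198/9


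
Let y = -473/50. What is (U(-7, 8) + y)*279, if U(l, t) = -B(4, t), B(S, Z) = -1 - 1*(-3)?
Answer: -159867/50 ≈ -3197.3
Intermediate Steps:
y = -473/50 (y = -473*1/50 = -473/50 ≈ -9.4600)
B(S, Z) = 2 (B(S, Z) = -1 + 3 = 2)
U(l, t) = -2 (U(l, t) = -1*2 = -2)
(U(-7, 8) + y)*279 = (-2 - 473/50)*279 = -573/50*279 = -159867/50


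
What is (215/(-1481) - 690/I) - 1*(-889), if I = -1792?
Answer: 1179999969/1326976 ≈ 889.24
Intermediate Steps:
(215/(-1481) - 690/I) - 1*(-889) = (215/(-1481) - 690/(-1792)) - 1*(-889) = (215*(-1/1481) - 690*(-1/1792)) + 889 = (-215/1481 + 345/896) + 889 = 318305/1326976 + 889 = 1179999969/1326976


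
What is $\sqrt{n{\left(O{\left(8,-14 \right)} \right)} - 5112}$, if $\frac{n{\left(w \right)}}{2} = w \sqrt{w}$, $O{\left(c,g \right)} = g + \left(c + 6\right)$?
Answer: $6 i \sqrt{142} \approx 71.498 i$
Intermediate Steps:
$O{\left(c,g \right)} = 6 + c + g$ ($O{\left(c,g \right)} = g + \left(6 + c\right) = 6 + c + g$)
$n{\left(w \right)} = 2 w^{\frac{3}{2}}$ ($n{\left(w \right)} = 2 w \sqrt{w} = 2 w^{\frac{3}{2}}$)
$\sqrt{n{\left(O{\left(8,-14 \right)} \right)} - 5112} = \sqrt{2 \left(6 + 8 - 14\right)^{\frac{3}{2}} - 5112} = \sqrt{2 \cdot 0^{\frac{3}{2}} - 5112} = \sqrt{2 \cdot 0 - 5112} = \sqrt{0 - 5112} = \sqrt{-5112} = 6 i \sqrt{142}$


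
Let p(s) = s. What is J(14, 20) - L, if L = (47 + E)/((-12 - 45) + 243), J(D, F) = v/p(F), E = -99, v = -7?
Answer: -131/1860 ≈ -0.070430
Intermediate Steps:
J(D, F) = -7/F
L = -26/93 (L = (47 - 99)/((-12 - 45) + 243) = -52/(-57 + 243) = -52/186 = -52*1/186 = -26/93 ≈ -0.27957)
J(14, 20) - L = -7/20 - 1*(-26/93) = -7*1/20 + 26/93 = -7/20 + 26/93 = -131/1860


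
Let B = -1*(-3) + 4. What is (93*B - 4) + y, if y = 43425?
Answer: 44072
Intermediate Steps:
B = 7 (B = 3 + 4 = 7)
(93*B - 4) + y = (93*7 - 4) + 43425 = (651 - 4) + 43425 = 647 + 43425 = 44072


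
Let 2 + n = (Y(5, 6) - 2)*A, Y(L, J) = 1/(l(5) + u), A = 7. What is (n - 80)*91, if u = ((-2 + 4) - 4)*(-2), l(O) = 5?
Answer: -77987/9 ≈ -8665.2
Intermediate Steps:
u = 4 (u = (2 - 4)*(-2) = -2*(-2) = 4)
Y(L, J) = 1/9 (Y(L, J) = 1/(5 + 4) = 1/9)
n = -137/9 (n = -2 + (1/9 - 2)*7 = -2 - 17/9*7 = -2 - 119/9 = -137/9 ≈ -15.222)
(n - 80)*91 = (-137/9 - 80)*91 = -857/9*91 = -77987/9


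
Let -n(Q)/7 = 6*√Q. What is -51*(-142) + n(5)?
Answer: 7242 - 42*√5 ≈ 7148.1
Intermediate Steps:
n(Q) = -42*√Q
-51*(-142) + n(5) = -51*(-142) - 42*√5 = 7242 - 42*√5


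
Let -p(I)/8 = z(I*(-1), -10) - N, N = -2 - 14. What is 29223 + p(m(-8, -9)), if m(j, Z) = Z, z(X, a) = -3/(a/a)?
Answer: 29119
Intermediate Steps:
z(X, a) = -3 (z(X, a) = -3/1 = -3*1 = -3)
N = -16
p(I) = -104 (p(I) = -8*(-3 - 1*(-16)) = -8*(-3 + 16) = -8*13 = -104)
29223 + p(m(-8, -9)) = 29223 - 104 = 29119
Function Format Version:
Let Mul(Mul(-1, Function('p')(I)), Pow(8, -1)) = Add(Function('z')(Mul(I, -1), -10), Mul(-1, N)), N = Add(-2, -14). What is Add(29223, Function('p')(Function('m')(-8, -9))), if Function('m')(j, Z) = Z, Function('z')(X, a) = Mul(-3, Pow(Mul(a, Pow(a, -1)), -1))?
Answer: 29119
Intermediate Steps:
Function('z')(X, a) = -3 (Function('z')(X, a) = Mul(-3, Pow(1, -1)) = Mul(-3, 1) = -3)
N = -16
Function('p')(I) = -104 (Function('p')(I) = Mul(-8, Add(-3, Mul(-1, -16))) = Mul(-8, Add(-3, 16)) = Mul(-8, 13) = -104)
Add(29223, Function('p')(Function('m')(-8, -9))) = Add(29223, -104) = 29119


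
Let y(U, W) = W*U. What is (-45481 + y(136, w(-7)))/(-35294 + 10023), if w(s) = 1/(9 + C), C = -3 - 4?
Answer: 45413/25271 ≈ 1.7970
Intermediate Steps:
C = -7
w(s) = 1/2 (w(s) = 1/(9 - 7) = 1/2)
y(U, W) = U*W
(-45481 + y(136, w(-7)))/(-35294 + 10023) = (-45481 + 136*(1/2))/(-35294 + 10023) = (-45481 + 68)/(-25271) = -45413*(-1/25271) = 45413/25271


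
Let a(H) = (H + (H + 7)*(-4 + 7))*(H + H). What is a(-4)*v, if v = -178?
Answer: 7120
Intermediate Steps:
a(H) = 2*H*(21 + 4*H) (a(H) = (H + (7 + H)*3)*(2*H) = (H + (21 + 3*H))*(2*H) = (21 + 4*H)*(2*H) = 2*H*(21 + 4*H))
a(-4)*v = (2*(-4)*(21 + 4*(-4)))*(-178) = (2*(-4)*(21 - 16))*(-178) = (2*(-4)*5)*(-178) = -40*(-178) = 7120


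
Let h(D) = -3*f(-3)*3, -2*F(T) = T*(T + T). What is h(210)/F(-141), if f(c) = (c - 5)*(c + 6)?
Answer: -24/2209 ≈ -0.010865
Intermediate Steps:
f(c) = (-5 + c)*(6 + c)
F(T) = -T² (F(T) = -T*(T + T)/2 = -T*2*T/2 = -T²)
h(D) = 216 (h(D) = -3*(-30 - 3 + (-3)²)*3 = -3*(-30 - 3 + 9)*3 = -3*(-24)*3 = 72*3 = 216)
h(210)/F(-141) = 216/((-1*(-141)²)) = 216/((-1*19881)) = 216/(-19881) = 216*(-1/19881) = -24/2209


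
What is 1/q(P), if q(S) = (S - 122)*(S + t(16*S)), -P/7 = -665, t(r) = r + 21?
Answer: 1/358814148 ≈ 2.7870e-9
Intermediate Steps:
t(r) = 21 + r
P = 4655 (P = -7*(-665) = 4655)
q(S) = (-122 + S)*(21 + 17*S) (q(S) = (S - 122)*(S + (21 + 16*S)) = (-122 + S)*(21 + 17*S))
1/q(P) = 1/(-2562 - 2053*4655 + 17*4655²) = 1/(-2562 - 9556715 + 17*21669025) = 1/(-2562 - 9556715 + 368373425) = 1/358814148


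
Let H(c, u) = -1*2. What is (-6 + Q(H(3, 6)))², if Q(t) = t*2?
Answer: 100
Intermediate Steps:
H(c, u) = -2
Q(t) = 2*t
(-6 + Q(H(3, 6)))² = (-6 + 2*(-2))² = (-6 - 4)² = (-10)² = 100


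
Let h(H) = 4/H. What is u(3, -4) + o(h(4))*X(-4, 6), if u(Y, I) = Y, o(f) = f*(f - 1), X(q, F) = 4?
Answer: 3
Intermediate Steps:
o(f) = f*(-1 + f)
u(3, -4) + o(h(4))*X(-4, 6) = 3 + ((4/4)*(-1 + 4/4))*4 = 3 + ((4*(¼))*(-1 + 4*(¼)))*4 = 3 + (1*(-1 + 1))*4 = 3 + (1*0)*4 = 3 + 0*4 = 3 + 0 = 3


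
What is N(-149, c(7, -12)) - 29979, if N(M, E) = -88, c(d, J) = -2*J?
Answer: -30067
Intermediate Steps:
N(-149, c(7, -12)) - 29979 = -88 - 29979 = -30067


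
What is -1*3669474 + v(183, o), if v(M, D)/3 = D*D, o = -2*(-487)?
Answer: -823446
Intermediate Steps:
o = 974
v(M, D) = 3*D**2 (v(M, D) = 3*(D*D) = 3*D**2)
-1*3669474 + v(183, o) = -1*3669474 + 3*974**2 = -3669474 + 3*948676 = -3669474 + 2846028 = -823446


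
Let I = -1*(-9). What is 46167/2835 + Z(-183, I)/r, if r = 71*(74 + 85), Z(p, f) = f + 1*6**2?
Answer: 57922982/3556035 ≈ 16.289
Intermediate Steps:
I = 9
Z(p, f) = 36 + f (Z(p, f) = f + 1*36 = f + 36 = 36 + f)
r = 11289 (r = 71*159 = 11289)
46167/2835 + Z(-183, I)/r = 46167/2835 + (36 + 9)/11289 = 46167*(1/2835) + 45*(1/11289) = 15389/945 + 15/3763 = 57922982/3556035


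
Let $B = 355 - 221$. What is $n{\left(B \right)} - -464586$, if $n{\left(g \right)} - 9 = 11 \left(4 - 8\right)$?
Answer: $464551$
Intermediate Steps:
$B = 134$ ($B = 355 - 221 = 134$)
$n{\left(g \right)} = -35$ ($n{\left(g \right)} = 9 + 11 \left(4 - 8\right) = 9 + 11 \left(-4\right) = 9 - 44 = -35$)
$n{\left(B \right)} - -464586 = -35 - -464586 = -35 + 464586 = 464551$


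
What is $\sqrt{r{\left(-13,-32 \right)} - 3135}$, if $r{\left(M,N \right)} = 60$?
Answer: $5 i \sqrt{123} \approx 55.453 i$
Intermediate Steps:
$\sqrt{r{\left(-13,-32 \right)} - 3135} = \sqrt{60 - 3135} = \sqrt{-3075} = 5 i \sqrt{123}$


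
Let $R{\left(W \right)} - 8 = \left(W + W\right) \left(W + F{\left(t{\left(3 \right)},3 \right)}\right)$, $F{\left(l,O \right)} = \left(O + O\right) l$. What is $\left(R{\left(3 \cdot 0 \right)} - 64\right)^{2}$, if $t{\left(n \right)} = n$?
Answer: $3136$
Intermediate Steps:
$F{\left(l,O \right)} = 2 O l$
$R{\left(W \right)} = 8 + 2 W \left(18 + W\right)$ ($R{\left(W \right)} = 8 + \left(W + W\right) \left(W + 2 \cdot 3 \cdot 3\right) = 8 + 2 W \left(W + 18\right) = 8 + 2 W \left(18 + W\right)$)
$\left(R{\left(3 \cdot 0 \right)} - 64\right)^{2} = \left(\left(8 + 2 \left(3 \cdot 0\right)^{2} + 36 \cdot 3 \cdot 0\right) - 64\right)^{2} = \left(\left(8 + 2 \cdot 0^{2} + 36 \cdot 0\right) - 64\right)^{2} = \left(\left(8 + 2 \cdot 0 + 0\right) - 64\right)^{2} = \left(\left(8 + 0 + 0\right) - 64\right)^{2} = \left(8 - 64\right)^{2} = \left(-56\right)^{2} = 3136$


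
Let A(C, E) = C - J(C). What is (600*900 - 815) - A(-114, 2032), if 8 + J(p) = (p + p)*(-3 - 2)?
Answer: 540431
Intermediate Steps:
J(p) = -8 - 10*p (J(p) = -8 + (p + p)*(-3 - 2) = -8 + (2*p)*(-5) = -8 - 10*p)
A(C, E) = 8 + 11*C (A(C, E) = C - (-8 - 10*C) = C + (8 + 10*C) = 8 + 11*C)
(600*900 - 815) - A(-114, 2032) = (600*900 - 815) - (8 + 11*(-114)) = (540000 - 815) - (8 - 1254) = 539185 - 1*(-1246) = 539185 + 1246 = 540431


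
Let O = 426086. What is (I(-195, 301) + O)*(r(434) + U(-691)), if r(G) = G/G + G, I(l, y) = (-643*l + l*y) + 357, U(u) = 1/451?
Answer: 96745790738/451 ≈ 2.1451e+8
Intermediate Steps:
U(u) = 1/451
I(l, y) = 357 - 643*l + l*y
r(G) = 1 + G
(I(-195, 301) + O)*(r(434) + U(-691)) = ((357 - 643*(-195) - 195*301) + 426086)*((1 + 434) + 1/451) = ((357 + 125385 - 58695) + 426086)*(435 + 1/451) = (67047 + 426086)*(196186/451) = 493133*(196186/451) = 96745790738/451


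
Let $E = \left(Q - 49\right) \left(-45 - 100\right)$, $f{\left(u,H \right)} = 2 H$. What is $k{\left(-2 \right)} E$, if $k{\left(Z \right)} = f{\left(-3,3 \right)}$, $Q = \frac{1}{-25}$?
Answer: $\frac{213324}{5} \approx 42665.0$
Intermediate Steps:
$Q = - \frac{1}{25} \approx -0.04$
$k{\left(Z \right)} = 6$ ($k{\left(Z \right)} = 2 \cdot 3 = 6$)
$E = \frac{35554}{5}$ ($E = \left(- \frac{1}{25} - 49\right) \left(-45 - 100\right) = \left(- \frac{1226}{25}\right) \left(-145\right) = \frac{35554}{5} \approx 7110.8$)
$k{\left(-2 \right)} E = 6 \cdot \frac{35554}{5} = \frac{213324}{5}$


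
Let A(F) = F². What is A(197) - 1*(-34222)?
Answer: 73031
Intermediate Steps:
A(197) - 1*(-34222) = 197² - 1*(-34222) = 38809 + 34222 = 73031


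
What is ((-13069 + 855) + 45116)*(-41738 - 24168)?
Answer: -2168439212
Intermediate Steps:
((-13069 + 855) + 45116)*(-41738 - 24168) = (-12214 + 45116)*(-65906) = 32902*(-65906) = -2168439212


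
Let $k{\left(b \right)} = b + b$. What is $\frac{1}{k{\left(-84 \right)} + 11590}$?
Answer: $\frac{1}{11422} \approx 8.755 \cdot 10^{-5}$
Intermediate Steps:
$k{\left(b \right)} = 2 b$
$\frac{1}{k{\left(-84 \right)} + 11590} = \frac{1}{2 \left(-84\right) + 11590} = \frac{1}{-168 + 11590} = \frac{1}{11422}$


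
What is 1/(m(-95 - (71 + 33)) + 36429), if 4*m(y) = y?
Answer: 4/145517 ≈ 2.7488e-5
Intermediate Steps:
m(y) = y/4
1/(m(-95 - (71 + 33)) + 36429) = 1/((-95 - (71 + 33))/4 + 36429) = 1/((-95 - 1*104)/4 + 36429) = 1/((-95 - 104)/4 + 36429) = 1/((¼)*(-199) + 36429) = 1/(-199/4 + 36429) = 1/(145517/4) = 4/145517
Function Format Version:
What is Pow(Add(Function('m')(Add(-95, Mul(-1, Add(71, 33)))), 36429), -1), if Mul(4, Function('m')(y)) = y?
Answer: Rational(4, 145517) ≈ 2.7488e-5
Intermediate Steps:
Function('m')(y) = Mul(Rational(1, 4), y)
Pow(Add(Function('m')(Add(-95, Mul(-1, Add(71, 33)))), 36429), -1) = Pow(Add(Mul(Rational(1, 4), Add(-95, Mul(-1, Add(71, 33)))), 36429), -1) = Pow(Add(Mul(Rational(1, 4), Add(-95, Mul(-1, 104))), 36429), -1) = Pow(Add(Mul(Rational(1, 4), Add(-95, -104)), 36429), -1) = Pow(Add(Mul(Rational(1, 4), -199), 36429), -1) = Pow(Add(Rational(-199, 4), 36429), -1) = Pow(Rational(145517, 4), -1) = Rational(4, 145517)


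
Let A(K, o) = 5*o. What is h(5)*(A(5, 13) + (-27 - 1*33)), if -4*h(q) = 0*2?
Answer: 0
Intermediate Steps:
h(q) = 0 (h(q) = -0*2 = -¼*0 = 0)
h(5)*(A(5, 13) + (-27 - 1*33)) = 0*(5*13 + (-27 - 1*33)) = 0*(65 + (-27 - 33)) = 0*(65 - 60) = 0*5 = 0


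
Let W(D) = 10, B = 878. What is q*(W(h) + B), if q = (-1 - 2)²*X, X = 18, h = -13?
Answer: 143856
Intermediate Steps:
q = 162 (q = (-1 - 2)²*18 = (-3)²*18 = 9*18 = 162)
q*(W(h) + B) = 162*(10 + 878) = 162*888 = 143856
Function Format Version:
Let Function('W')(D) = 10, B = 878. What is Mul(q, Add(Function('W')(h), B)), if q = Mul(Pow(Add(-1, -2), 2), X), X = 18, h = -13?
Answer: 143856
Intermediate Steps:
q = 162 (q = Mul(Pow(Add(-1, -2), 2), 18) = Mul(Pow(-3, 2), 18) = Mul(9, 18) = 162)
Mul(q, Add(Function('W')(h), B)) = Mul(162, Add(10, 878)) = Mul(162, 888) = 143856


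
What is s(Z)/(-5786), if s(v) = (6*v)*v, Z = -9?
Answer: -243/2893 ≈ -0.083996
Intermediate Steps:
s(v) = 6*v²
s(Z)/(-5786) = (6*(-9)²)/(-5786) = (6*81)*(-1/5786) = 486*(-1/5786) = -243/2893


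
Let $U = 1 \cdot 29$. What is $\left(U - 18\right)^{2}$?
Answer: $121$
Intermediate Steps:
$U = 29$
$\left(U - 18\right)^{2} = \left(29 - 18\right)^{2} = 11^{2} = 121$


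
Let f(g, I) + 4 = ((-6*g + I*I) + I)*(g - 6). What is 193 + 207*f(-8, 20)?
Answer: -1356899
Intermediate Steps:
f(g, I) = -4 + (-6 + g)*(I + I² - 6*g) (f(g, I) = -4 + ((-6*g + I*I) + I)*(g - 6) = -4 + ((-6*g + I²) + I)*(-6 + g) = -4 + ((I² - 6*g) + I)*(-6 + g) = -4 + (I + I² - 6*g)*(-6 + g) = -4 + (-6 + g)*(I + I² - 6*g))
193 + 207*f(-8, 20) = 193 + 207*(-4 - 6*20 - 6*20² - 6*(-8)² + 36*(-8) + 20*(-8) - 8*20²) = 193 + 207*(-4 - 120 - 6*400 - 6*64 - 288 - 160 - 8*400) = 193 + 207*(-4 - 120 - 2400 - 384 - 288 - 160 - 3200) = 193 + 207*(-6556) = 193 - 1357092 = -1356899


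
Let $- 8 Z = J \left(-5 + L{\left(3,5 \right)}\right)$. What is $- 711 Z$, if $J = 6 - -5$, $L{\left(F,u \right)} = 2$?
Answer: $- \frac{23463}{8} \approx -2932.9$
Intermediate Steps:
$J = 11$ ($J = 6 + 5 = 11$)
$Z = \frac{33}{8}$ ($Z = - \frac{11 \left(-5 + 2\right)}{8} = - \frac{11 \left(-3\right)}{8} = \left(- \frac{1}{8}\right) \left(-33\right) = \frac{33}{8} \approx 4.125$)
$- 711 Z = \left(-711\right) \frac{33}{8} = - \frac{23463}{8}$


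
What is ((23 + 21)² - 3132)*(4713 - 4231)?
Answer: -576472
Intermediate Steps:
((23 + 21)² - 3132)*(4713 - 4231) = (44² - 3132)*482 = (1936 - 3132)*482 = -1196*482 = -576472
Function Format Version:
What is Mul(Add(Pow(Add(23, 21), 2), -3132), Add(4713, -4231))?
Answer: -576472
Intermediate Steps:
Mul(Add(Pow(Add(23, 21), 2), -3132), Add(4713, -4231)) = Mul(Add(Pow(44, 2), -3132), 482) = Mul(Add(1936, -3132), 482) = Mul(-1196, 482) = -576472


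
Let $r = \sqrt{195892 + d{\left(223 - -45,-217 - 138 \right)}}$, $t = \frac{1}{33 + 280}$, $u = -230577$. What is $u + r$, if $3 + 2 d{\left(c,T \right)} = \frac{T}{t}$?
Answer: $-230577 + \sqrt{140333} \approx -2.302 \cdot 10^{5}$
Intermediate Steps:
$t = \frac{1}{313} \approx 0.0031949$
$d{\left(c,T \right)} = - \frac{3}{2} + \frac{313 T}{2}$ ($d{\left(c,T \right)} = - \frac{3}{2} + \frac{T \frac{1}{\frac{1}{313}}}{2} = - \frac{3}{2} + \frac{T 313}{2} = - \frac{3}{2} + \frac{313 T}{2}$)
$r = \sqrt{140333}$ ($r = \sqrt{195892 + \left(- \frac{3}{2} + \frac{313 \left(-217 - 138\right)}{2}\right)} = \sqrt{195892 + \left(- \frac{3}{2} + \frac{313}{2} \left(-355\right)\right)} = \sqrt{195892 - 55559} = \sqrt{140333} \approx 374.61$)
$u + r = -230577 + \sqrt{140333}$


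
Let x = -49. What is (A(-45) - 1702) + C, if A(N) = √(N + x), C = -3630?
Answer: -5332 + I*√94 ≈ -5332.0 + 9.6954*I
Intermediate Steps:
A(N) = √(-49 + N) (A(N) = √(N - 49) = √(-49 + N))
(A(-45) - 1702) + C = (√(-49 - 45) - 1702) - 3630 = (√(-94) - 1702) - 3630 = (I*√94 - 1702) - 3630 = (-1702 + I*√94) - 3630 = -5332 + I*√94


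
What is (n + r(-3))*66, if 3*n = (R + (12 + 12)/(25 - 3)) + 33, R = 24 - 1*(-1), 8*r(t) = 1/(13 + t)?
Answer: 52033/40 ≈ 1300.8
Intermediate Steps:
r(t) = 1/(8*(13 + t))
R = 25 (R = 24 + 1 = 25)
n = 650/33 (n = ((25 + (12 + 12)/(25 - 3)) + 33)/3 = ((25 + 24/22) + 33)/3 = ((25 + 24*(1/22)) + 33)/3 = ((25 + 12/11) + 33)/3 = (287/11 + 33)/3 = (1/3)*(650/11) = 650/33 ≈ 19.697)
(n + r(-3))*66 = (650/33 + 1/(8*(13 - 3)))*66 = (650/33 + (1/8)/10)*66 = (650/33 + (1/8)*(1/10))*66 = (650/33 + 1/80)*66 = (52033/2640)*66 = 52033/40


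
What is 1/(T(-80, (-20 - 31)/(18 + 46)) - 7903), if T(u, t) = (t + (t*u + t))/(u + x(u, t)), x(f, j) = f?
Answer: -5120/40465349 ≈ -0.00012653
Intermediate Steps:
T(u, t) = (2*t + t*u)/(2*u) (T(u, t) = (t + (t*u + t))/(u + u) = (t + (t + t*u))/((2*u)) = (2*t + t*u)*(1/(2*u)) = (2*t + t*u)/(2*u))
1/(T(-80, (-20 - 31)/(18 + 46)) - 7903) = 1/((((-20 - 31)/(18 + 46))/2 + ((-20 - 31)/(18 + 46))/(-80)) - 7903) = 1/(((-51/64)/2 - 51/64*(-1/80)) - 7903) = 1/(((-51*1/64)/2 - 51*1/64*(-1/80)) - 7903) = 1/(((½)*(-51/64) - 51/64*(-1/80)) - 7903) = 1/((-51/128 + 51/5120) - 7903) = 1/(-1989/5120 - 7903) = 1/(-40465349/5120) = -5120/40465349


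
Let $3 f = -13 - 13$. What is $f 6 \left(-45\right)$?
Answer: $2340$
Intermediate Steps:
$f = - \frac{26}{3}$ ($f = \frac{-13 - 13}{3} = \frac{1}{3} \left(-26\right) = - \frac{26}{3} \approx -8.6667$)
$f 6 \left(-45\right) = \left(- \frac{26}{3}\right) 6 \left(-45\right) = \left(-52\right) \left(-45\right) = 2340$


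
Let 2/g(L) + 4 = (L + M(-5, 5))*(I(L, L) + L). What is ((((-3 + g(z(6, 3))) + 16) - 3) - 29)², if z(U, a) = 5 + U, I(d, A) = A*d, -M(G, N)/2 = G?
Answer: 691427025/1915456 ≈ 360.97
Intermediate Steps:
M(G, N) = -2*G
g(L) = 2/(-4 + (10 + L)*(L + L²)) (g(L) = 2/(-4 + (L - 2*(-5))*(L*L + L)) = 2/(-4 + (L + 10)*(L² + L)) = 2/(-4 + (10 + L)*(L + L²)))
((((-3 + g(z(6, 3))) + 16) - 3) - 29)² = ((((-3 + 2/(-4 + (5 + 6)³ + 10*(5 + 6) + 11*(5 + 6)²)) + 16) - 3) - 29)² = ((((-3 + 2/(-4 + 11³ + 10*11 + 11*11²)) + 16) - 3) - 29)² = ((((-3 + 2/(-4 + 1331 + 110 + 11*121)) + 16) - 3) - 29)² = ((((-3 + 2/(-4 + 1331 + 110 + 1331)) + 16) - 3) - 29)² = ((((-3 + 2/2768) + 16) - 3) - 29)² = ((((-3 + 2*(1/2768)) + 16) - 3) - 29)² = ((((-3 + 1/1384) + 16) - 3) - 29)² = (((-4151/1384 + 16) - 3) - 29)² = ((17993/1384 - 3) - 29)² = (13841/1384 - 29)² = (-26295/1384)² = 691427025/1915456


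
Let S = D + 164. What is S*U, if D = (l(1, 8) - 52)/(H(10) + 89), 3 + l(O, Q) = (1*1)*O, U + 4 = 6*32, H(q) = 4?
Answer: 952408/31 ≈ 30723.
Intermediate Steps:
U = 188 (U = -4 + 6*32 = -4 + 192 = 188)
l(O, Q) = -3 + O (l(O, Q) = -3 + (1*1)*O = -3 + 1*O = -3 + O)
D = -18/31 (D = ((-3 + 1) - 52)/(4 + 89) = (-2 - 52)/93 = -54*1/93 = -18/31 ≈ -0.58065)
S = 5066/31 (S = -18/31 + 164 = 5066/31 ≈ 163.42)
S*U = (5066/31)*188 = 952408/31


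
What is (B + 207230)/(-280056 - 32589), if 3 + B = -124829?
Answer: -27466/104215 ≈ -0.26355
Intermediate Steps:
B = -124832 (B = -3 - 124829 = -124832)
(B + 207230)/(-280056 - 32589) = (-124832 + 207230)/(-280056 - 32589) = 82398/(-312645) = 82398*(-1/312645) = -27466/104215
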